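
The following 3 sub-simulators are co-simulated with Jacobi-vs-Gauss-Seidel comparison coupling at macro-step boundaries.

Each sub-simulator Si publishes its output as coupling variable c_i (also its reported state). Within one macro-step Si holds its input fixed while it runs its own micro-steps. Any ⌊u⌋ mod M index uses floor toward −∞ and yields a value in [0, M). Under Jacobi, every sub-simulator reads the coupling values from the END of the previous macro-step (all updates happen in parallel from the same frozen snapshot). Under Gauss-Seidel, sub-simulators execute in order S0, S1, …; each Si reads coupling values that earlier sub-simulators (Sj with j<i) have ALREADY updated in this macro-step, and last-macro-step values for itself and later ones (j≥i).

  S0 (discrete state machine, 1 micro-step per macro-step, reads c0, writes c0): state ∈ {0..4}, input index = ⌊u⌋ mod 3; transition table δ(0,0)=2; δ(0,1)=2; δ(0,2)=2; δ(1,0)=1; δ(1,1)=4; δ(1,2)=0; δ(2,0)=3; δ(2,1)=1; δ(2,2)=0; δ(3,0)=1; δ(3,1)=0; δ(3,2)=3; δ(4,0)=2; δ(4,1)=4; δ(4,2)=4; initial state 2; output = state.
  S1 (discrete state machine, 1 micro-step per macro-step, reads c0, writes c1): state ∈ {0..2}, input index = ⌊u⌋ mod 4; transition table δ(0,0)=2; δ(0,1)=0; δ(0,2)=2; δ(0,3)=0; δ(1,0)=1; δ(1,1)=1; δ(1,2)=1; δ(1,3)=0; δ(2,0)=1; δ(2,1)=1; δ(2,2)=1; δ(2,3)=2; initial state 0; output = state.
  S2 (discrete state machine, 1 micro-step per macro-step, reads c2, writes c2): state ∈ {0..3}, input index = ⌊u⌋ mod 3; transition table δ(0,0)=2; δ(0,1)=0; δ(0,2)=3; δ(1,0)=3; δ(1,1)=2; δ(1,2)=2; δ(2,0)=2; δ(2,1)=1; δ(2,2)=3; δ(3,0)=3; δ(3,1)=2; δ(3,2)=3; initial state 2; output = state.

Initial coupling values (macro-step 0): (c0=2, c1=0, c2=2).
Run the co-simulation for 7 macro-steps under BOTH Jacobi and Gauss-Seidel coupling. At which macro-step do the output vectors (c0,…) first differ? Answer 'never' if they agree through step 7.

[Jacobi] macro 1: S0 reads c0=2 → after 1×micro: 0; S1 reads c0=2 → after 1×micro: 2; S2 reads c2=2 → after 1×micro: 3 ⇒ (c0=0, c1=2, c2=3)
[Jacobi] macro 2: S0 reads c0=0 → after 1×micro: 2; S1 reads c0=0 → after 1×micro: 1; S2 reads c2=3 → after 1×micro: 3 ⇒ (c0=2, c1=1, c2=3)
[Jacobi] macro 3: S0 reads c0=2 → after 1×micro: 0; S1 reads c0=2 → after 1×micro: 1; S2 reads c2=3 → after 1×micro: 3 ⇒ (c0=0, c1=1, c2=3)
[Jacobi] macro 4: S0 reads c0=0 → after 1×micro: 2; S1 reads c0=0 → after 1×micro: 1; S2 reads c2=3 → after 1×micro: 3 ⇒ (c0=2, c1=1, c2=3)
[Jacobi] macro 5: S0 reads c0=2 → after 1×micro: 0; S1 reads c0=2 → after 1×micro: 1; S2 reads c2=3 → after 1×micro: 3 ⇒ (c0=0, c1=1, c2=3)
[Jacobi] macro 6: S0 reads c0=0 → after 1×micro: 2; S1 reads c0=0 → after 1×micro: 1; S2 reads c2=3 → after 1×micro: 3 ⇒ (c0=2, c1=1, c2=3)
[Jacobi] macro 7: S0 reads c0=2 → after 1×micro: 0; S1 reads c0=2 → after 1×micro: 1; S2 reads c2=3 → after 1×micro: 3 ⇒ (c0=0, c1=1, c2=3)
[Gauss-Seidel] macro 1: S0 reads c0=2 → after 1×micro: 0; S1 reads c0=0 → after 1×micro: 2; S2 reads c2=2 → after 1×micro: 3 ⇒ (c0=0, c1=2, c2=3)
[Gauss-Seidel] macro 2: S0 reads c0=0 → after 1×micro: 2; S1 reads c0=2 → after 1×micro: 1; S2 reads c2=3 → after 1×micro: 3 ⇒ (c0=2, c1=1, c2=3)
[Gauss-Seidel] macro 3: S0 reads c0=2 → after 1×micro: 0; S1 reads c0=0 → after 1×micro: 1; S2 reads c2=3 → after 1×micro: 3 ⇒ (c0=0, c1=1, c2=3)
[Gauss-Seidel] macro 4: S0 reads c0=0 → after 1×micro: 2; S1 reads c0=2 → after 1×micro: 1; S2 reads c2=3 → after 1×micro: 3 ⇒ (c0=2, c1=1, c2=3)
[Gauss-Seidel] macro 5: S0 reads c0=2 → after 1×micro: 0; S1 reads c0=0 → after 1×micro: 1; S2 reads c2=3 → after 1×micro: 3 ⇒ (c0=0, c1=1, c2=3)
[Gauss-Seidel] macro 6: S0 reads c0=0 → after 1×micro: 2; S1 reads c0=2 → after 1×micro: 1; S2 reads c2=3 → after 1×micro: 3 ⇒ (c0=2, c1=1, c2=3)
[Gauss-Seidel] macro 7: S0 reads c0=2 → after 1×micro: 0; S1 reads c0=0 → after 1×micro: 1; S2 reads c2=3 → after 1×micro: 3 ⇒ (c0=0, c1=1, c2=3)

first divergence at macro-step: never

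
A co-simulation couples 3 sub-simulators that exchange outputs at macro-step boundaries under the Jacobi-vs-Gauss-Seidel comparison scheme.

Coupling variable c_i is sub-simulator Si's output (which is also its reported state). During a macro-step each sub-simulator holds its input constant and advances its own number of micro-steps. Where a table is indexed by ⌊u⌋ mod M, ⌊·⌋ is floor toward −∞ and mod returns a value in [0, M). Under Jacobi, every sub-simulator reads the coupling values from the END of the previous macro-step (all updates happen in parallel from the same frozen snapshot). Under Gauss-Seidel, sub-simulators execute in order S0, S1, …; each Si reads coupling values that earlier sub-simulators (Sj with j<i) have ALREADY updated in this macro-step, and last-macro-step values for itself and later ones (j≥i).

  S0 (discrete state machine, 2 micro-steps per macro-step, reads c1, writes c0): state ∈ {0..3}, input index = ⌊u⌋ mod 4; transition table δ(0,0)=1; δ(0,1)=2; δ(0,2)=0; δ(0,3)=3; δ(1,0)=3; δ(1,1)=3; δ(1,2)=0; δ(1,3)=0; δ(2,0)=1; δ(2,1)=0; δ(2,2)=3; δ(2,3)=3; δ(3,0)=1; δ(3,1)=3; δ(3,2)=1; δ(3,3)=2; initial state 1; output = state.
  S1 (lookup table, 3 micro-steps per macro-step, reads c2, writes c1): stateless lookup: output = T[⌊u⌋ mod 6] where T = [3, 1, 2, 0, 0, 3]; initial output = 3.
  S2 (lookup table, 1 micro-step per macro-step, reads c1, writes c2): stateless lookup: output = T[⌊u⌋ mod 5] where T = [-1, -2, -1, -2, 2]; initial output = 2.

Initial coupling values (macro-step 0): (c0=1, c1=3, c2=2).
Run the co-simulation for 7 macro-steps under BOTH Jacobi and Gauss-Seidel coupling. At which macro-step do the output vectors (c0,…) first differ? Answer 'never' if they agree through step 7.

first divergence at macro-step: 1

[Jacobi] macro 1: S0 reads c1=3 → after 2×micro: 3; S1 reads c2=2 → after 3×micro: 2; S2 reads c1=3 → after 1×micro: -2 ⇒ (c0=3, c1=2, c2=-2)
[Jacobi] macro 2: S0 reads c1=2 → after 2×micro: 0; S1 reads c2=-2 → after 3×micro: 0; S2 reads c1=2 → after 1×micro: -1 ⇒ (c0=0, c1=0, c2=-1)
[Jacobi] macro 3: S0 reads c1=0 → after 2×micro: 3; S1 reads c2=-1 → after 3×micro: 3; S2 reads c1=0 → after 1×micro: -1 ⇒ (c0=3, c1=3, c2=-1)
[Jacobi] macro 4: S0 reads c1=3 → after 2×micro: 3; S1 reads c2=-1 → after 3×micro: 3; S2 reads c1=3 → after 1×micro: -2 ⇒ (c0=3, c1=3, c2=-2)
[Jacobi] macro 5: S0 reads c1=3 → after 2×micro: 3; S1 reads c2=-2 → after 3×micro: 0; S2 reads c1=3 → after 1×micro: -2 ⇒ (c0=3, c1=0, c2=-2)
[Jacobi] macro 6: S0 reads c1=0 → after 2×micro: 3; S1 reads c2=-2 → after 3×micro: 0; S2 reads c1=0 → after 1×micro: -1 ⇒ (c0=3, c1=0, c2=-1)
[Jacobi] macro 7: S0 reads c1=0 → after 2×micro: 3; S1 reads c2=-1 → after 3×micro: 3; S2 reads c1=0 → after 1×micro: -1 ⇒ (c0=3, c1=3, c2=-1)
[Gauss-Seidel] macro 1: S0 reads c1=3 → after 2×micro: 3; S1 reads c2=2 → after 3×micro: 2; S2 reads c1=2 → after 1×micro: -1 ⇒ (c0=3, c1=2, c2=-1)
[Gauss-Seidel] macro 2: S0 reads c1=2 → after 2×micro: 0; S1 reads c2=-1 → after 3×micro: 3; S2 reads c1=3 → after 1×micro: -2 ⇒ (c0=0, c1=3, c2=-2)
[Gauss-Seidel] macro 3: S0 reads c1=3 → after 2×micro: 2; S1 reads c2=-2 → after 3×micro: 0; S2 reads c1=0 → after 1×micro: -1 ⇒ (c0=2, c1=0, c2=-1)
[Gauss-Seidel] macro 4: S0 reads c1=0 → after 2×micro: 3; S1 reads c2=-1 → after 3×micro: 3; S2 reads c1=3 → after 1×micro: -2 ⇒ (c0=3, c1=3, c2=-2)
[Gauss-Seidel] macro 5: S0 reads c1=3 → after 2×micro: 3; S1 reads c2=-2 → after 3×micro: 0; S2 reads c1=0 → after 1×micro: -1 ⇒ (c0=3, c1=0, c2=-1)
[Gauss-Seidel] macro 6: S0 reads c1=0 → after 2×micro: 3; S1 reads c2=-1 → after 3×micro: 3; S2 reads c1=3 → after 1×micro: -2 ⇒ (c0=3, c1=3, c2=-2)
[Gauss-Seidel] macro 7: S0 reads c1=3 → after 2×micro: 3; S1 reads c2=-2 → after 3×micro: 0; S2 reads c1=0 → after 1×micro: -1 ⇒ (c0=3, c1=0, c2=-1)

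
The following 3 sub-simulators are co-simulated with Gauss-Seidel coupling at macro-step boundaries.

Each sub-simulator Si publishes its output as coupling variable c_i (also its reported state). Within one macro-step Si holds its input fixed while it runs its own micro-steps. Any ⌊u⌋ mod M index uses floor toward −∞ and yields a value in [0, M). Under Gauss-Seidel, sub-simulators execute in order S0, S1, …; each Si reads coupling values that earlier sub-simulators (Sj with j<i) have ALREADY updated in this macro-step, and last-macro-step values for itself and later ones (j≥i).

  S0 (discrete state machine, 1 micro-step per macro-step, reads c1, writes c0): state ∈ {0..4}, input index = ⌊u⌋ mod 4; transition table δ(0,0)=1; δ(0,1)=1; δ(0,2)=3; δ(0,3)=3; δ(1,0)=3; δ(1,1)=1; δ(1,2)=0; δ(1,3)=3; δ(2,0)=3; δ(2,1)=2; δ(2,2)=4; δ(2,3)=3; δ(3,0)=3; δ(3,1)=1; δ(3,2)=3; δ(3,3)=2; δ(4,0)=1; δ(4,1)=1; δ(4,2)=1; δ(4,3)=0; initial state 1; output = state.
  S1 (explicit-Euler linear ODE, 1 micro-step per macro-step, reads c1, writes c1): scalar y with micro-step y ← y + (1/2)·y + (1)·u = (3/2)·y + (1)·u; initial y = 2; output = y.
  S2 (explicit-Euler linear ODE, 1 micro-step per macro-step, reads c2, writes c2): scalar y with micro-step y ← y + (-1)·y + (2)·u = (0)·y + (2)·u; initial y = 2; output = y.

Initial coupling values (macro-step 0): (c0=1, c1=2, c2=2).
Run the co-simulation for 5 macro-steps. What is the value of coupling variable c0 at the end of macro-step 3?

c0 at macro-step 3 = 3

macro 1: S0 reads c1=2 → after 1×micro: 0; S1 reads c1=2 → after 1×micro: 5; S2 reads c2=2 → after 1×micro: 4 ⇒ (c0=0, c1=5, c2=4)
macro 2: S0 reads c1=5 → after 1×micro: 1; S1 reads c1=5 → after 1×micro: 25/2; S2 reads c2=4 → after 1×micro: 8 ⇒ (c0=1, c1=25/2, c2=8)
macro 3: S0 reads c1=25/2 → after 1×micro: 3; S1 reads c1=25/2 → after 1×micro: 125/4; S2 reads c2=8 → after 1×micro: 16 ⇒ (c0=3, c1=125/4, c2=16)
macro 4: S0 reads c1=125/4 → after 1×micro: 2; S1 reads c1=125/4 → after 1×micro: 625/8; S2 reads c2=16 → after 1×micro: 32 ⇒ (c0=2, c1=625/8, c2=32)
macro 5: S0 reads c1=625/8 → after 1×micro: 4; S1 reads c1=625/8 → after 1×micro: 3125/16; S2 reads c2=32 → after 1×micro: 64 ⇒ (c0=4, c1=3125/16, c2=64)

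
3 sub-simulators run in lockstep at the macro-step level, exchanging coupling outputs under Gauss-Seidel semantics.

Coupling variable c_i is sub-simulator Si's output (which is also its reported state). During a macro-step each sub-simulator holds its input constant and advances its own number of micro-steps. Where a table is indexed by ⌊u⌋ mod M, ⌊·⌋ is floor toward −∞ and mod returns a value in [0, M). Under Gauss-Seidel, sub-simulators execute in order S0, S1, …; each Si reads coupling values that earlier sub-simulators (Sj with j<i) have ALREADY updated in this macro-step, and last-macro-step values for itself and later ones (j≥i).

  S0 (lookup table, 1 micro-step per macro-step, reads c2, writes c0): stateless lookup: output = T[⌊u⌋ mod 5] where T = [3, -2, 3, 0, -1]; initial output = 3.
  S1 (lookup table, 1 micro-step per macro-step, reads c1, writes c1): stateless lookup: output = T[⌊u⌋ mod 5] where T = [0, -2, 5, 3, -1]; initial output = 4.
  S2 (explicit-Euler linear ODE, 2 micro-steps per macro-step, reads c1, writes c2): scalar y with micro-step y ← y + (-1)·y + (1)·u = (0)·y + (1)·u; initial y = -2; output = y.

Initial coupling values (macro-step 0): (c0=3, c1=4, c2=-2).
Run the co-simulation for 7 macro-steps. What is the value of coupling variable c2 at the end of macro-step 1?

c2 at macro-step 1 = -1

macro 1: S0 reads c2=-2 → after 1×micro: 0; S1 reads c1=4 → after 1×micro: -1; S2 reads c1=-1 → after 2×micro: -1 ⇒ (c0=0, c1=-1, c2=-1)
macro 2: S0 reads c2=-1 → after 1×micro: -1; S1 reads c1=-1 → after 1×micro: -1; S2 reads c1=-1 → after 2×micro: -1 ⇒ (c0=-1, c1=-1, c2=-1)
macro 3: S0 reads c2=-1 → after 1×micro: -1; S1 reads c1=-1 → after 1×micro: -1; S2 reads c1=-1 → after 2×micro: -1 ⇒ (c0=-1, c1=-1, c2=-1)
macro 4: S0 reads c2=-1 → after 1×micro: -1; S1 reads c1=-1 → after 1×micro: -1; S2 reads c1=-1 → after 2×micro: -1 ⇒ (c0=-1, c1=-1, c2=-1)
macro 5: S0 reads c2=-1 → after 1×micro: -1; S1 reads c1=-1 → after 1×micro: -1; S2 reads c1=-1 → after 2×micro: -1 ⇒ (c0=-1, c1=-1, c2=-1)
macro 6: S0 reads c2=-1 → after 1×micro: -1; S1 reads c1=-1 → after 1×micro: -1; S2 reads c1=-1 → after 2×micro: -1 ⇒ (c0=-1, c1=-1, c2=-1)
macro 7: S0 reads c2=-1 → after 1×micro: -1; S1 reads c1=-1 → after 1×micro: -1; S2 reads c1=-1 → after 2×micro: -1 ⇒ (c0=-1, c1=-1, c2=-1)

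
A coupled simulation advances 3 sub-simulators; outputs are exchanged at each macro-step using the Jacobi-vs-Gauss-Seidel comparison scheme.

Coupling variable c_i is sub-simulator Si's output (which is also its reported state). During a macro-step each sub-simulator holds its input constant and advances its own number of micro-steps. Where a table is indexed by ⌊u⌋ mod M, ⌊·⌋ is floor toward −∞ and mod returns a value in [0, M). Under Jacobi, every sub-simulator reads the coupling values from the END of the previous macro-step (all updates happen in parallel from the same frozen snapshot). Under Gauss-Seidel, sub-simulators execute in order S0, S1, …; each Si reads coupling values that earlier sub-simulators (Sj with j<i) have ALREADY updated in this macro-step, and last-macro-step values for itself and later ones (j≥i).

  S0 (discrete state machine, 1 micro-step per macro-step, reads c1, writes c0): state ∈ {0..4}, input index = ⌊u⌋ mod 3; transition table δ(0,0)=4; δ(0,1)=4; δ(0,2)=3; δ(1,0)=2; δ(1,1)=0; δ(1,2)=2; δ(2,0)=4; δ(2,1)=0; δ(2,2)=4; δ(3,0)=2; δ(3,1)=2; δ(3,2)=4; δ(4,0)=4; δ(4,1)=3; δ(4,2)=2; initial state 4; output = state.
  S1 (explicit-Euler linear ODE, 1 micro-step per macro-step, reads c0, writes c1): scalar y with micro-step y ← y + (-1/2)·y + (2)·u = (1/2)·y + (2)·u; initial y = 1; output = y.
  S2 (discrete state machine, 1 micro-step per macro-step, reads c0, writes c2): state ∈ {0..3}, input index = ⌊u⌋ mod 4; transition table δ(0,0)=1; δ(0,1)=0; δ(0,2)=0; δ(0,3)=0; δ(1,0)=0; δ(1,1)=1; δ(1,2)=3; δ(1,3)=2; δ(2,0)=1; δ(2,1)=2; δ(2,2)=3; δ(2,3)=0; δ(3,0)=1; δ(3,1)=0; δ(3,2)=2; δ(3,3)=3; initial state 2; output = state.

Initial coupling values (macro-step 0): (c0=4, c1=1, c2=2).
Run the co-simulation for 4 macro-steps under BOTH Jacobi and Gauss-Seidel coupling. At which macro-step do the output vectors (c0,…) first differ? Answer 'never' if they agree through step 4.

first divergence at macro-step: 1

[Jacobi] macro 1: S0 reads c1=1 → after 1×micro: 3; S1 reads c0=4 → after 1×micro: 17/2; S2 reads c0=4 → after 1×micro: 1 ⇒ (c0=3, c1=17/2, c2=1)
[Jacobi] macro 2: S0 reads c1=17/2 → after 1×micro: 4; S1 reads c0=3 → after 1×micro: 41/4; S2 reads c0=3 → after 1×micro: 2 ⇒ (c0=4, c1=41/4, c2=2)
[Jacobi] macro 3: S0 reads c1=41/4 → after 1×micro: 3; S1 reads c0=4 → after 1×micro: 105/8; S2 reads c0=4 → after 1×micro: 1 ⇒ (c0=3, c1=105/8, c2=1)
[Jacobi] macro 4: S0 reads c1=105/8 → after 1×micro: 2; S1 reads c0=3 → after 1×micro: 201/16; S2 reads c0=3 → after 1×micro: 2 ⇒ (c0=2, c1=201/16, c2=2)
[Gauss-Seidel] macro 1: S0 reads c1=1 → after 1×micro: 3; S1 reads c0=3 → after 1×micro: 13/2; S2 reads c0=3 → after 1×micro: 0 ⇒ (c0=3, c1=13/2, c2=0)
[Gauss-Seidel] macro 2: S0 reads c1=13/2 → after 1×micro: 2; S1 reads c0=2 → after 1×micro: 29/4; S2 reads c0=2 → after 1×micro: 0 ⇒ (c0=2, c1=29/4, c2=0)
[Gauss-Seidel] macro 3: S0 reads c1=29/4 → after 1×micro: 0; S1 reads c0=0 → after 1×micro: 29/8; S2 reads c0=0 → after 1×micro: 1 ⇒ (c0=0, c1=29/8, c2=1)
[Gauss-Seidel] macro 4: S0 reads c1=29/8 → after 1×micro: 4; S1 reads c0=4 → after 1×micro: 157/16; S2 reads c0=4 → after 1×micro: 0 ⇒ (c0=4, c1=157/16, c2=0)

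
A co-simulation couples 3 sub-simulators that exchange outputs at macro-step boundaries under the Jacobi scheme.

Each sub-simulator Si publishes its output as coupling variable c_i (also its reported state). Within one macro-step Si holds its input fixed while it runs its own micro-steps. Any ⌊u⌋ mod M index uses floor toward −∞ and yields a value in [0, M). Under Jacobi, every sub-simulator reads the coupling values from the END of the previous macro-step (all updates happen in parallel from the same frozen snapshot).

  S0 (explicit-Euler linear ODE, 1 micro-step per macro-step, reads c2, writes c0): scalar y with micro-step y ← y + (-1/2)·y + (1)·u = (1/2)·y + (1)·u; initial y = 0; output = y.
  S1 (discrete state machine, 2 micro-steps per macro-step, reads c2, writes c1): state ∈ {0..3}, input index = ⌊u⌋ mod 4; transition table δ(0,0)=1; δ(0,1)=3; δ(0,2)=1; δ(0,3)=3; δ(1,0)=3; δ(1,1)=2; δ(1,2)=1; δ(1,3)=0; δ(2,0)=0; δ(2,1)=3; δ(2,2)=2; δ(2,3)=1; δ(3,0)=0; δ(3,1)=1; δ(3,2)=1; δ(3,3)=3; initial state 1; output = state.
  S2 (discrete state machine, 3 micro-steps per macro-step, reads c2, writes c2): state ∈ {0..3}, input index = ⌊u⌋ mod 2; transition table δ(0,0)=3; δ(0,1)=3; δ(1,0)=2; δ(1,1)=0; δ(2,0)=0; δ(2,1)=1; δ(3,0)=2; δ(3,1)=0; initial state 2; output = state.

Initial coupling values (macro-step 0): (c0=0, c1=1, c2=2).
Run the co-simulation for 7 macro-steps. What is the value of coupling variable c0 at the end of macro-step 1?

macro 1: S0 reads c2=2 → after 1×micro: 2; S1 reads c2=2 → after 2×micro: 1; S2 reads c2=2 → after 3×micro: 2 ⇒ (c0=2, c1=1, c2=2)
macro 2: S0 reads c2=2 → after 1×micro: 3; S1 reads c2=2 → after 2×micro: 1; S2 reads c2=2 → after 3×micro: 2 ⇒ (c0=3, c1=1, c2=2)
macro 3: S0 reads c2=2 → after 1×micro: 7/2; S1 reads c2=2 → after 2×micro: 1; S2 reads c2=2 → after 3×micro: 2 ⇒ (c0=7/2, c1=1, c2=2)
macro 4: S0 reads c2=2 → after 1×micro: 15/4; S1 reads c2=2 → after 2×micro: 1; S2 reads c2=2 → after 3×micro: 2 ⇒ (c0=15/4, c1=1, c2=2)
macro 5: S0 reads c2=2 → after 1×micro: 31/8; S1 reads c2=2 → after 2×micro: 1; S2 reads c2=2 → after 3×micro: 2 ⇒ (c0=31/8, c1=1, c2=2)
macro 6: S0 reads c2=2 → after 1×micro: 63/16; S1 reads c2=2 → after 2×micro: 1; S2 reads c2=2 → after 3×micro: 2 ⇒ (c0=63/16, c1=1, c2=2)
macro 7: S0 reads c2=2 → after 1×micro: 127/32; S1 reads c2=2 → after 2×micro: 1; S2 reads c2=2 → after 3×micro: 2 ⇒ (c0=127/32, c1=1, c2=2)

c0 at macro-step 1 = 2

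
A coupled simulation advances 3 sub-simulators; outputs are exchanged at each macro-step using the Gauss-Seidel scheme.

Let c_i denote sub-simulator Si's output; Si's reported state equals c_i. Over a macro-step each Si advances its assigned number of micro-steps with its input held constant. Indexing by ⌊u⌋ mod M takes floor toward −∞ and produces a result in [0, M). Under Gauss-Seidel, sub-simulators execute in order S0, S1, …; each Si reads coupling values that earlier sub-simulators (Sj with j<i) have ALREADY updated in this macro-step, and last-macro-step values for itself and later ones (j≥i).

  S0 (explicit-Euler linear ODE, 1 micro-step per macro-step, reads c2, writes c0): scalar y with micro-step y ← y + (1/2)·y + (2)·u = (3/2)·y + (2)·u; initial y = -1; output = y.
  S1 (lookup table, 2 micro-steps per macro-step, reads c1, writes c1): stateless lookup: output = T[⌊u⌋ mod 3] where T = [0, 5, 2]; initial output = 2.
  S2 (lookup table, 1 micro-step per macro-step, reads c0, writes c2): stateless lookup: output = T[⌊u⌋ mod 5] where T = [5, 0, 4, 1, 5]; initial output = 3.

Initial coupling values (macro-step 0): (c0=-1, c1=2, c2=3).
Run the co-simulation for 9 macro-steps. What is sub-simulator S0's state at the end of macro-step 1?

macro 1: S0 reads c2=3 → after 1×micro: 9/2; S1 reads c1=2 → after 2×micro: 2; S2 reads c0=9/2 → after 1×micro: 5 ⇒ (c0=9/2, c1=2, c2=5)
macro 2: S0 reads c2=5 → after 1×micro: 67/4; S1 reads c1=2 → after 2×micro: 2; S2 reads c0=67/4 → after 1×micro: 0 ⇒ (c0=67/4, c1=2, c2=0)
macro 3: S0 reads c2=0 → after 1×micro: 201/8; S1 reads c1=2 → after 2×micro: 2; S2 reads c0=201/8 → after 1×micro: 5 ⇒ (c0=201/8, c1=2, c2=5)
macro 4: S0 reads c2=5 → after 1×micro: 763/16; S1 reads c1=2 → after 2×micro: 2; S2 reads c0=763/16 → after 1×micro: 4 ⇒ (c0=763/16, c1=2, c2=4)
macro 5: S0 reads c2=4 → after 1×micro: 2545/32; S1 reads c1=2 → after 2×micro: 2; S2 reads c0=2545/32 → after 1×micro: 5 ⇒ (c0=2545/32, c1=2, c2=5)
macro 6: S0 reads c2=5 → after 1×micro: 8275/64; S1 reads c1=2 → after 2×micro: 2; S2 reads c0=8275/64 → after 1×micro: 5 ⇒ (c0=8275/64, c1=2, c2=5)
macro 7: S0 reads c2=5 → after 1×micro: 26105/128; S1 reads c1=2 → after 2×micro: 2; S2 reads c0=26105/128 → after 1×micro: 1 ⇒ (c0=26105/128, c1=2, c2=1)
macro 8: S0 reads c2=1 → after 1×micro: 78827/256; S1 reads c1=2 → after 2×micro: 2; S2 reads c0=78827/256 → after 1×micro: 4 ⇒ (c0=78827/256, c1=2, c2=4)
macro 9: S0 reads c2=4 → after 1×micro: 240577/512; S1 reads c1=2 → after 2×micro: 2; S2 reads c0=240577/512 → after 1×micro: 5 ⇒ (c0=240577/512, c1=2, c2=5)

S0 state at macro-step 1 = 9/2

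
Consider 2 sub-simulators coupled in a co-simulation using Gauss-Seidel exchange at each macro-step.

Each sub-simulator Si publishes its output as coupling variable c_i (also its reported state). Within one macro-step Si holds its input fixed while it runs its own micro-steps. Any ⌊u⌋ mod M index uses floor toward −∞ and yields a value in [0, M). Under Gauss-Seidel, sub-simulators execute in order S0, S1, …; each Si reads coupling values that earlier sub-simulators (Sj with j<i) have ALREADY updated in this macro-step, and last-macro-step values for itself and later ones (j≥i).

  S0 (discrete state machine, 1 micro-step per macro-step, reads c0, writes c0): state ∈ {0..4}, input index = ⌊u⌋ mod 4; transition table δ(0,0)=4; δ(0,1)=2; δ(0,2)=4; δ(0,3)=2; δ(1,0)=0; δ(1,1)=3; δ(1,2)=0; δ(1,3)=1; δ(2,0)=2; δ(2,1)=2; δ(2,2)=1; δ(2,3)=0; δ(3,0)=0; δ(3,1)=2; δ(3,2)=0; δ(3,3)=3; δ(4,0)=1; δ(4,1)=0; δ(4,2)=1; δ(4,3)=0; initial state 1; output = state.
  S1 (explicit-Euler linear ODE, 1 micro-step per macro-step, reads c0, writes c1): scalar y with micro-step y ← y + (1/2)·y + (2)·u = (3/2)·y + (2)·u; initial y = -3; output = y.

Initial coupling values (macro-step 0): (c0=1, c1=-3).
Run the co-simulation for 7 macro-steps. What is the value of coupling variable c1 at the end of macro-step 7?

c1 at macro-step 7 = 18147/128

macro 1: S0 reads c0=1 → after 1×micro: 3; S1 reads c0=3 → after 1×micro: 3/2 ⇒ (c0=3, c1=3/2)
macro 2: S0 reads c0=3 → after 1×micro: 3; S1 reads c0=3 → after 1×micro: 33/4 ⇒ (c0=3, c1=33/4)
macro 3: S0 reads c0=3 → after 1×micro: 3; S1 reads c0=3 → after 1×micro: 147/8 ⇒ (c0=3, c1=147/8)
macro 4: S0 reads c0=3 → after 1×micro: 3; S1 reads c0=3 → after 1×micro: 537/16 ⇒ (c0=3, c1=537/16)
macro 5: S0 reads c0=3 → after 1×micro: 3; S1 reads c0=3 → after 1×micro: 1803/32 ⇒ (c0=3, c1=1803/32)
macro 6: S0 reads c0=3 → after 1×micro: 3; S1 reads c0=3 → after 1×micro: 5793/64 ⇒ (c0=3, c1=5793/64)
macro 7: S0 reads c0=3 → after 1×micro: 3; S1 reads c0=3 → after 1×micro: 18147/128 ⇒ (c0=3, c1=18147/128)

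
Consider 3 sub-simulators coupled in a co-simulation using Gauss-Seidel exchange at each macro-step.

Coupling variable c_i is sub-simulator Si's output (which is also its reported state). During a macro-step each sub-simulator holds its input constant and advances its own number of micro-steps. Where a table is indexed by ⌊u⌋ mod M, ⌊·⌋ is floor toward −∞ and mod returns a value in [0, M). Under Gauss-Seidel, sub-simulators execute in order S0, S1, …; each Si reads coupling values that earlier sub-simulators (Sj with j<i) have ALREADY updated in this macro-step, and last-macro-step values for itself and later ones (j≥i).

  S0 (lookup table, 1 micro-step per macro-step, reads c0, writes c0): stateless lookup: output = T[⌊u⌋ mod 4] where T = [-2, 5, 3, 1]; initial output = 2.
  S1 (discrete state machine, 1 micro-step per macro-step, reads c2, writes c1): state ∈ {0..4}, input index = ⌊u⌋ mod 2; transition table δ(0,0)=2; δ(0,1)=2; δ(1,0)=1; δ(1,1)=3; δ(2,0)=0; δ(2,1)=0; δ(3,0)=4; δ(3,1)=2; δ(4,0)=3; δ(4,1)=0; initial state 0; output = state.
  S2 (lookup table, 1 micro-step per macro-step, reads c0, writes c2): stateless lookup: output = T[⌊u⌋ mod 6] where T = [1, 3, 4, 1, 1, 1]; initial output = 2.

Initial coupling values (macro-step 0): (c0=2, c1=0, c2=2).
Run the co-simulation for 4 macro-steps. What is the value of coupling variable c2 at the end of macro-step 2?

macro 1: S0 reads c0=2 → after 1×micro: 3; S1 reads c2=2 → after 1×micro: 2; S2 reads c0=3 → after 1×micro: 1 ⇒ (c0=3, c1=2, c2=1)
macro 2: S0 reads c0=3 → after 1×micro: 1; S1 reads c2=1 → after 1×micro: 0; S2 reads c0=1 → after 1×micro: 3 ⇒ (c0=1, c1=0, c2=3)
macro 3: S0 reads c0=1 → after 1×micro: 5; S1 reads c2=3 → after 1×micro: 2; S2 reads c0=5 → after 1×micro: 1 ⇒ (c0=5, c1=2, c2=1)
macro 4: S0 reads c0=5 → after 1×micro: 5; S1 reads c2=1 → after 1×micro: 0; S2 reads c0=5 → after 1×micro: 1 ⇒ (c0=5, c1=0, c2=1)

c2 at macro-step 2 = 3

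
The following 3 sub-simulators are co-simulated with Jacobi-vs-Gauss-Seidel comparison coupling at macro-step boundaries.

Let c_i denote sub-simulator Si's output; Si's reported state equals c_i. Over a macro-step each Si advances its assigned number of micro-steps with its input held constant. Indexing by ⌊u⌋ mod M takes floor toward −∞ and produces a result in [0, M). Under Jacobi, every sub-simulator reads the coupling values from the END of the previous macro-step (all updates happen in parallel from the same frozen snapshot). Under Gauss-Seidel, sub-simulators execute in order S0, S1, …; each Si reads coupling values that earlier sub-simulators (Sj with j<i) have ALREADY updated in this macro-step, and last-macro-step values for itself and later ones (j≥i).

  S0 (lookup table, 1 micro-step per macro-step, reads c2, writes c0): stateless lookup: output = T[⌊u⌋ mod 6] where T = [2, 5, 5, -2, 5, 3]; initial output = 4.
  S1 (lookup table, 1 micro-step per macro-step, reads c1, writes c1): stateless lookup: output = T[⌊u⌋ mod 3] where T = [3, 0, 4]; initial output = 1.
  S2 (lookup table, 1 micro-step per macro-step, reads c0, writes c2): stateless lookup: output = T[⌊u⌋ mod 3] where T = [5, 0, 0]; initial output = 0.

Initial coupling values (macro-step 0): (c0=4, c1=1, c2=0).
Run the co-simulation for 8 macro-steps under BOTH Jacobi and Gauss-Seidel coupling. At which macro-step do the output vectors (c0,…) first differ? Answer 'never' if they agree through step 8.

[Jacobi] macro 1: S0 reads c2=0 → after 1×micro: 2; S1 reads c1=1 → after 1×micro: 0; S2 reads c0=4 → after 1×micro: 0 ⇒ (c0=2, c1=0, c2=0)
[Jacobi] macro 2: S0 reads c2=0 → after 1×micro: 2; S1 reads c1=0 → after 1×micro: 3; S2 reads c0=2 → after 1×micro: 0 ⇒ (c0=2, c1=3, c2=0)
[Jacobi] macro 3: S0 reads c2=0 → after 1×micro: 2; S1 reads c1=3 → after 1×micro: 3; S2 reads c0=2 → after 1×micro: 0 ⇒ (c0=2, c1=3, c2=0)
[Jacobi] macro 4: S0 reads c2=0 → after 1×micro: 2; S1 reads c1=3 → after 1×micro: 3; S2 reads c0=2 → after 1×micro: 0 ⇒ (c0=2, c1=3, c2=0)
[Jacobi] macro 5: S0 reads c2=0 → after 1×micro: 2; S1 reads c1=3 → after 1×micro: 3; S2 reads c0=2 → after 1×micro: 0 ⇒ (c0=2, c1=3, c2=0)
[Jacobi] macro 6: S0 reads c2=0 → after 1×micro: 2; S1 reads c1=3 → after 1×micro: 3; S2 reads c0=2 → after 1×micro: 0 ⇒ (c0=2, c1=3, c2=0)
[Jacobi] macro 7: S0 reads c2=0 → after 1×micro: 2; S1 reads c1=3 → after 1×micro: 3; S2 reads c0=2 → after 1×micro: 0 ⇒ (c0=2, c1=3, c2=0)
[Jacobi] macro 8: S0 reads c2=0 → after 1×micro: 2; S1 reads c1=3 → after 1×micro: 3; S2 reads c0=2 → after 1×micro: 0 ⇒ (c0=2, c1=3, c2=0)
[Gauss-Seidel] macro 1: S0 reads c2=0 → after 1×micro: 2; S1 reads c1=1 → after 1×micro: 0; S2 reads c0=2 → after 1×micro: 0 ⇒ (c0=2, c1=0, c2=0)
[Gauss-Seidel] macro 2: S0 reads c2=0 → after 1×micro: 2; S1 reads c1=0 → after 1×micro: 3; S2 reads c0=2 → after 1×micro: 0 ⇒ (c0=2, c1=3, c2=0)
[Gauss-Seidel] macro 3: S0 reads c2=0 → after 1×micro: 2; S1 reads c1=3 → after 1×micro: 3; S2 reads c0=2 → after 1×micro: 0 ⇒ (c0=2, c1=3, c2=0)
[Gauss-Seidel] macro 4: S0 reads c2=0 → after 1×micro: 2; S1 reads c1=3 → after 1×micro: 3; S2 reads c0=2 → after 1×micro: 0 ⇒ (c0=2, c1=3, c2=0)
[Gauss-Seidel] macro 5: S0 reads c2=0 → after 1×micro: 2; S1 reads c1=3 → after 1×micro: 3; S2 reads c0=2 → after 1×micro: 0 ⇒ (c0=2, c1=3, c2=0)
[Gauss-Seidel] macro 6: S0 reads c2=0 → after 1×micro: 2; S1 reads c1=3 → after 1×micro: 3; S2 reads c0=2 → after 1×micro: 0 ⇒ (c0=2, c1=3, c2=0)
[Gauss-Seidel] macro 7: S0 reads c2=0 → after 1×micro: 2; S1 reads c1=3 → after 1×micro: 3; S2 reads c0=2 → after 1×micro: 0 ⇒ (c0=2, c1=3, c2=0)
[Gauss-Seidel] macro 8: S0 reads c2=0 → after 1×micro: 2; S1 reads c1=3 → after 1×micro: 3; S2 reads c0=2 → after 1×micro: 0 ⇒ (c0=2, c1=3, c2=0)

first divergence at macro-step: never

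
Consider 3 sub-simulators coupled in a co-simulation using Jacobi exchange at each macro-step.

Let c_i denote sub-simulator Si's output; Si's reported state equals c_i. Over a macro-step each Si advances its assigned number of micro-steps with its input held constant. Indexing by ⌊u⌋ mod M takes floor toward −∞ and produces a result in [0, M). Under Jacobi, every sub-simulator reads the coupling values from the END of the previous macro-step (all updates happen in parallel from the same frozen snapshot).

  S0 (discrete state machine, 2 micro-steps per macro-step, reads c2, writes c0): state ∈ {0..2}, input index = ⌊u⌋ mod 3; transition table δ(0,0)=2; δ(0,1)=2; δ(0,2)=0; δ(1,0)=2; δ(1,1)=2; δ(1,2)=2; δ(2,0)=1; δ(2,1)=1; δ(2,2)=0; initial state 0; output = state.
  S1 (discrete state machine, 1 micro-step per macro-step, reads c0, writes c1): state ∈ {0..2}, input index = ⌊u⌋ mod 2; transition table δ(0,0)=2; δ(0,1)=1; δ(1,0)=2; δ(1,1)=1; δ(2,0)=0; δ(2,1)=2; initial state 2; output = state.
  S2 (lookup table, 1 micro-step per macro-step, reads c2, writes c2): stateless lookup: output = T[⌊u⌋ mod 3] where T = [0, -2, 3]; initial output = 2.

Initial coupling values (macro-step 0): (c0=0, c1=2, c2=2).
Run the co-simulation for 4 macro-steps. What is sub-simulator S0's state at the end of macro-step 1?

macro 1: S0 reads c2=2 → after 2×micro: 0; S1 reads c0=0 → after 1×micro: 0; S2 reads c2=2 → after 1×micro: 3 ⇒ (c0=0, c1=0, c2=3)
macro 2: S0 reads c2=3 → after 2×micro: 1; S1 reads c0=0 → after 1×micro: 2; S2 reads c2=3 → after 1×micro: 0 ⇒ (c0=1, c1=2, c2=0)
macro 3: S0 reads c2=0 → after 2×micro: 1; S1 reads c0=1 → after 1×micro: 2; S2 reads c2=0 → after 1×micro: 0 ⇒ (c0=1, c1=2, c2=0)
macro 4: S0 reads c2=0 → after 2×micro: 1; S1 reads c0=1 → after 1×micro: 2; S2 reads c2=0 → after 1×micro: 0 ⇒ (c0=1, c1=2, c2=0)

S0 state at macro-step 1 = 0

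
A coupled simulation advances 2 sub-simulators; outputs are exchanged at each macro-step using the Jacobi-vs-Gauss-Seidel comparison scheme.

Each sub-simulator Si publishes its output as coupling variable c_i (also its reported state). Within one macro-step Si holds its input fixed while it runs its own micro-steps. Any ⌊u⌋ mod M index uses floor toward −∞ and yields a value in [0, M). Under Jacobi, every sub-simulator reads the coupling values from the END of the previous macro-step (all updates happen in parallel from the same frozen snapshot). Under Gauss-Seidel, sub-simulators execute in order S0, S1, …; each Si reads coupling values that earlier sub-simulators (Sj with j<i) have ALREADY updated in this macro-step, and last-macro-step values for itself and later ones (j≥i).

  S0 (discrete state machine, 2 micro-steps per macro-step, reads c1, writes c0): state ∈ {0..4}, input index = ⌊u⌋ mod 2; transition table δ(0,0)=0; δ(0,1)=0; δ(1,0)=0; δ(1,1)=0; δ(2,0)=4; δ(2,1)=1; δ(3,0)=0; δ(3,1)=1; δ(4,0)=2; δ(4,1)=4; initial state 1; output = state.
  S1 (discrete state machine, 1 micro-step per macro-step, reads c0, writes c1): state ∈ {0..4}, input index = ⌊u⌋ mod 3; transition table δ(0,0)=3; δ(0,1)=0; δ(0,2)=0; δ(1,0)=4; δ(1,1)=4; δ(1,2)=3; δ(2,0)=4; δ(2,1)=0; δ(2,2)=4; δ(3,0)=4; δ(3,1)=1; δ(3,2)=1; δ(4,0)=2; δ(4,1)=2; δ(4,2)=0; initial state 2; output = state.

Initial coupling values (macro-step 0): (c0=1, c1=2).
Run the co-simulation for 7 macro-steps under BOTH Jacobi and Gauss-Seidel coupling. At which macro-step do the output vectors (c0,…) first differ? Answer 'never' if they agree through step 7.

[Jacobi] macro 1: S0 reads c1=2 → after 2×micro: 0; S1 reads c0=1 → after 1×micro: 0 ⇒ (c0=0, c1=0)
[Jacobi] macro 2: S0 reads c1=0 → after 2×micro: 0; S1 reads c0=0 → after 1×micro: 3 ⇒ (c0=0, c1=3)
[Jacobi] macro 3: S0 reads c1=3 → after 2×micro: 0; S1 reads c0=0 → after 1×micro: 4 ⇒ (c0=0, c1=4)
[Jacobi] macro 4: S0 reads c1=4 → after 2×micro: 0; S1 reads c0=0 → after 1×micro: 2 ⇒ (c0=0, c1=2)
[Jacobi] macro 5: S0 reads c1=2 → after 2×micro: 0; S1 reads c0=0 → after 1×micro: 4 ⇒ (c0=0, c1=4)
[Jacobi] macro 6: S0 reads c1=4 → after 2×micro: 0; S1 reads c0=0 → after 1×micro: 2 ⇒ (c0=0, c1=2)
[Jacobi] macro 7: S0 reads c1=2 → after 2×micro: 0; S1 reads c0=0 → after 1×micro: 4 ⇒ (c0=0, c1=4)
[Gauss-Seidel] macro 1: S0 reads c1=2 → after 2×micro: 0; S1 reads c0=0 → after 1×micro: 4 ⇒ (c0=0, c1=4)
[Gauss-Seidel] macro 2: S0 reads c1=4 → after 2×micro: 0; S1 reads c0=0 → after 1×micro: 2 ⇒ (c0=0, c1=2)
[Gauss-Seidel] macro 3: S0 reads c1=2 → after 2×micro: 0; S1 reads c0=0 → after 1×micro: 4 ⇒ (c0=0, c1=4)
[Gauss-Seidel] macro 4: S0 reads c1=4 → after 2×micro: 0; S1 reads c0=0 → after 1×micro: 2 ⇒ (c0=0, c1=2)
[Gauss-Seidel] macro 5: S0 reads c1=2 → after 2×micro: 0; S1 reads c0=0 → after 1×micro: 4 ⇒ (c0=0, c1=4)
[Gauss-Seidel] macro 6: S0 reads c1=4 → after 2×micro: 0; S1 reads c0=0 → after 1×micro: 2 ⇒ (c0=0, c1=2)
[Gauss-Seidel] macro 7: S0 reads c1=2 → after 2×micro: 0; S1 reads c0=0 → after 1×micro: 4 ⇒ (c0=0, c1=4)

first divergence at macro-step: 1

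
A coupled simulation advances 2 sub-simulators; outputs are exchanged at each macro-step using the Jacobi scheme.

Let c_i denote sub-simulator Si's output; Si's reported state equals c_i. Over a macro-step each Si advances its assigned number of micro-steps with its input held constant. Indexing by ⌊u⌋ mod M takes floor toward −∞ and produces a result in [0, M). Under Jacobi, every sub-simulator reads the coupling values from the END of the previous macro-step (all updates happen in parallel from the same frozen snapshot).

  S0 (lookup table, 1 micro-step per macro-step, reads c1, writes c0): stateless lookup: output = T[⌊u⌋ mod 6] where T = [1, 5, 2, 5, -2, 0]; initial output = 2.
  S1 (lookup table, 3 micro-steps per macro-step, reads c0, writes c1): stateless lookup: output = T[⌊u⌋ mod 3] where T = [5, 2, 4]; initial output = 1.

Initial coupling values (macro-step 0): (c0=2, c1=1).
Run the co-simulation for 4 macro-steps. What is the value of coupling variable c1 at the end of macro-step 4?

c1 at macro-step 4 = 2

macro 1: S0 reads c1=1 → after 1×micro: 5; S1 reads c0=2 → after 3×micro: 4 ⇒ (c0=5, c1=4)
macro 2: S0 reads c1=4 → after 1×micro: -2; S1 reads c0=5 → after 3×micro: 4 ⇒ (c0=-2, c1=4)
macro 3: S0 reads c1=4 → after 1×micro: -2; S1 reads c0=-2 → after 3×micro: 2 ⇒ (c0=-2, c1=2)
macro 4: S0 reads c1=2 → after 1×micro: 2; S1 reads c0=-2 → after 3×micro: 2 ⇒ (c0=2, c1=2)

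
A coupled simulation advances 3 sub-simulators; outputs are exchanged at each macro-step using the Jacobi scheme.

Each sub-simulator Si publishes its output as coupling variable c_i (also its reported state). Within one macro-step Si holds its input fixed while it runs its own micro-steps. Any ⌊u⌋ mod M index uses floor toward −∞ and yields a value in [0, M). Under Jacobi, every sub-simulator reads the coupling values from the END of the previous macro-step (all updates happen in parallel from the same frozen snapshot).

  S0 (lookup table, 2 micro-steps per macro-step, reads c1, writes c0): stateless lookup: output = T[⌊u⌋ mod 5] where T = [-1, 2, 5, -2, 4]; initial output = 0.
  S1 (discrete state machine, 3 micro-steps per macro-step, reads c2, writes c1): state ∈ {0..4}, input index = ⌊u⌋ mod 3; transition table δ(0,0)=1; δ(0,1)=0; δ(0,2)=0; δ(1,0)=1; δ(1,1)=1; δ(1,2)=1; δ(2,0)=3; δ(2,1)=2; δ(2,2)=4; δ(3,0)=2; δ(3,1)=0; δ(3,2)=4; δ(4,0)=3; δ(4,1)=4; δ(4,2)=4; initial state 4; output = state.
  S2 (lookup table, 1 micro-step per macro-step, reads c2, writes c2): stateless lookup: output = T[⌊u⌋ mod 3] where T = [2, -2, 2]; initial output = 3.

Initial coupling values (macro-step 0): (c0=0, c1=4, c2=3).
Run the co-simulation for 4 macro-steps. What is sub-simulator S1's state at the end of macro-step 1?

macro 1: S0 reads c1=4 → after 2×micro: 4; S1 reads c2=3 → after 3×micro: 3; S2 reads c2=3 → after 1×micro: 2 ⇒ (c0=4, c1=3, c2=2)
macro 2: S0 reads c1=3 → after 2×micro: -2; S1 reads c2=2 → after 3×micro: 4; S2 reads c2=2 → after 1×micro: 2 ⇒ (c0=-2, c1=4, c2=2)
macro 3: S0 reads c1=4 → after 2×micro: 4; S1 reads c2=2 → after 3×micro: 4; S2 reads c2=2 → after 1×micro: 2 ⇒ (c0=4, c1=4, c2=2)
macro 4: S0 reads c1=4 → after 2×micro: 4; S1 reads c2=2 → after 3×micro: 4; S2 reads c2=2 → after 1×micro: 2 ⇒ (c0=4, c1=4, c2=2)

S1 state at macro-step 1 = 3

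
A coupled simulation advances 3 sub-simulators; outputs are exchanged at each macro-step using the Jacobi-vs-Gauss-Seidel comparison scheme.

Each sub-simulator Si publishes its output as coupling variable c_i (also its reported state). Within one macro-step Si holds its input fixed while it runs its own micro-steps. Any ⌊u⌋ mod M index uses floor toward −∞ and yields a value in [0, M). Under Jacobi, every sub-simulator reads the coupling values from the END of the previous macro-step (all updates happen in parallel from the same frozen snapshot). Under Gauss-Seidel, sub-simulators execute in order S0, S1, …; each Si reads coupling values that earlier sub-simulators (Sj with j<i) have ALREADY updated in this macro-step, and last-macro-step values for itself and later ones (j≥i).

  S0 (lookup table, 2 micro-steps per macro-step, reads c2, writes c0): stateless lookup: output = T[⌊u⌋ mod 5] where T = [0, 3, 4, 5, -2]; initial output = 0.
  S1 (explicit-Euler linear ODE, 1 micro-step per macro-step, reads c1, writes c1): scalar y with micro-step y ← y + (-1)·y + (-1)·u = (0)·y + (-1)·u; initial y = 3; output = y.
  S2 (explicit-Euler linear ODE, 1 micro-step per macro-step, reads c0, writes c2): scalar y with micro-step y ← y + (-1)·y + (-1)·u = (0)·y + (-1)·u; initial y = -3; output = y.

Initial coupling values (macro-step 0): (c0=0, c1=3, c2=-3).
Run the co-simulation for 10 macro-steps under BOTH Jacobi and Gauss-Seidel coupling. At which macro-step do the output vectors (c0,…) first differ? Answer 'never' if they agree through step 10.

first divergence at macro-step: 1

[Jacobi] macro 1: S0 reads c2=-3 → after 2×micro: 4; S1 reads c1=3 → after 1×micro: -3; S2 reads c0=0 → after 1×micro: 0 ⇒ (c0=4, c1=-3, c2=0)
[Jacobi] macro 2: S0 reads c2=0 → after 2×micro: 0; S1 reads c1=-3 → after 1×micro: 3; S2 reads c0=4 → after 1×micro: -4 ⇒ (c0=0, c1=3, c2=-4)
[Jacobi] macro 3: S0 reads c2=-4 → after 2×micro: 3; S1 reads c1=3 → after 1×micro: -3; S2 reads c0=0 → after 1×micro: 0 ⇒ (c0=3, c1=-3, c2=0)
[Jacobi] macro 4: S0 reads c2=0 → after 2×micro: 0; S1 reads c1=-3 → after 1×micro: 3; S2 reads c0=3 → after 1×micro: -3 ⇒ (c0=0, c1=3, c2=-3)
[Jacobi] macro 5: S0 reads c2=-3 → after 2×micro: 4; S1 reads c1=3 → after 1×micro: -3; S2 reads c0=0 → after 1×micro: 0 ⇒ (c0=4, c1=-3, c2=0)
[Jacobi] macro 6: S0 reads c2=0 → after 2×micro: 0; S1 reads c1=-3 → after 1×micro: 3; S2 reads c0=4 → after 1×micro: -4 ⇒ (c0=0, c1=3, c2=-4)
[Jacobi] macro 7: S0 reads c2=-4 → after 2×micro: 3; S1 reads c1=3 → after 1×micro: -3; S2 reads c0=0 → after 1×micro: 0 ⇒ (c0=3, c1=-3, c2=0)
[Jacobi] macro 8: S0 reads c2=0 → after 2×micro: 0; S1 reads c1=-3 → after 1×micro: 3; S2 reads c0=3 → after 1×micro: -3 ⇒ (c0=0, c1=3, c2=-3)
[Jacobi] macro 9: S0 reads c2=-3 → after 2×micro: 4; S1 reads c1=3 → after 1×micro: -3; S2 reads c0=0 → after 1×micro: 0 ⇒ (c0=4, c1=-3, c2=0)
[Jacobi] macro 10: S0 reads c2=0 → after 2×micro: 0; S1 reads c1=-3 → after 1×micro: 3; S2 reads c0=4 → after 1×micro: -4 ⇒ (c0=0, c1=3, c2=-4)
[Gauss-Seidel] macro 1: S0 reads c2=-3 → after 2×micro: 4; S1 reads c1=3 → after 1×micro: -3; S2 reads c0=4 → after 1×micro: -4 ⇒ (c0=4, c1=-3, c2=-4)
[Gauss-Seidel] macro 2: S0 reads c2=-4 → after 2×micro: 3; S1 reads c1=-3 → after 1×micro: 3; S2 reads c0=3 → after 1×micro: -3 ⇒ (c0=3, c1=3, c2=-3)
[Gauss-Seidel] macro 3: S0 reads c2=-3 → after 2×micro: 4; S1 reads c1=3 → after 1×micro: -3; S2 reads c0=4 → after 1×micro: -4 ⇒ (c0=4, c1=-3, c2=-4)
[Gauss-Seidel] macro 4: S0 reads c2=-4 → after 2×micro: 3; S1 reads c1=-3 → after 1×micro: 3; S2 reads c0=3 → after 1×micro: -3 ⇒ (c0=3, c1=3, c2=-3)
[Gauss-Seidel] macro 5: S0 reads c2=-3 → after 2×micro: 4; S1 reads c1=3 → after 1×micro: -3; S2 reads c0=4 → after 1×micro: -4 ⇒ (c0=4, c1=-3, c2=-4)
[Gauss-Seidel] macro 6: S0 reads c2=-4 → after 2×micro: 3; S1 reads c1=-3 → after 1×micro: 3; S2 reads c0=3 → after 1×micro: -3 ⇒ (c0=3, c1=3, c2=-3)
[Gauss-Seidel] macro 7: S0 reads c2=-3 → after 2×micro: 4; S1 reads c1=3 → after 1×micro: -3; S2 reads c0=4 → after 1×micro: -4 ⇒ (c0=4, c1=-3, c2=-4)
[Gauss-Seidel] macro 8: S0 reads c2=-4 → after 2×micro: 3; S1 reads c1=-3 → after 1×micro: 3; S2 reads c0=3 → after 1×micro: -3 ⇒ (c0=3, c1=3, c2=-3)
[Gauss-Seidel] macro 9: S0 reads c2=-3 → after 2×micro: 4; S1 reads c1=3 → after 1×micro: -3; S2 reads c0=4 → after 1×micro: -4 ⇒ (c0=4, c1=-3, c2=-4)
[Gauss-Seidel] macro 10: S0 reads c2=-4 → after 2×micro: 3; S1 reads c1=-3 → after 1×micro: 3; S2 reads c0=3 → after 1×micro: -3 ⇒ (c0=3, c1=3, c2=-3)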